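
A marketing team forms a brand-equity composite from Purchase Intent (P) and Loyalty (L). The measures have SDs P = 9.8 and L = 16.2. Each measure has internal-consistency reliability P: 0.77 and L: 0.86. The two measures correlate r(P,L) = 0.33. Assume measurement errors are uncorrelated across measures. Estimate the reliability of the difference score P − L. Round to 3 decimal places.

Var(P−L) = 9.8² + 16.2² − 2·9.8·16.2·0.33 = 358.48 − 104.782 = 253.698.
With uncorrelated errors the cross-covariances are all true-score covariance, so they carry over unchanged; only the diagonal terms shrink to ρᵢσᵢ².
True-score variance = [9.8²·0.77 + 16.2²·0.86] − 104.782 = 299.649 − 104.782 = 194.868.
Reliability = 194.868 / 253.698 = 0.768.

0.768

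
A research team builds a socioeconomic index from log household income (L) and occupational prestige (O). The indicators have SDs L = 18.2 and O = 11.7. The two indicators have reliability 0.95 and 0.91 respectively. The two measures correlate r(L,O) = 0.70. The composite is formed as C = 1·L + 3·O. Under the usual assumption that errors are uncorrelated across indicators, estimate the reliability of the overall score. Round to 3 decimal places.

Var(C) = 18.2² + 3²·11.7² + 2·[3·18.2·11.7·0.70] = 1563.25 + 894.348 = 2457.6.
Because errors are independent across components, Cov(Tᵢ,Tⱼ) = Cov(Xᵢ,Xⱼ); the off-diagonal part of the true-score variance is the same as above.
True-score variance = [18.2²·0.95 + 3²·11.7²·0.91] + 894.348 = 1435.81 + 894.348 = 2330.16.
Reliability = 2330.16 / 2457.6 = 0.948.

0.948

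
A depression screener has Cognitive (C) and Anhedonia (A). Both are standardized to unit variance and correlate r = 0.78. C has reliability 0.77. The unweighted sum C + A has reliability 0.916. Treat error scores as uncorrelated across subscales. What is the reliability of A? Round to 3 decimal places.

0.931

Var(C+A) = 2 + 2·0.78 = 3.560.
True-score variance = ρ_C + ρ_A + 2·0.78, so 0.916 = (0.77 + ρ_A + 1.56) / 3.560.
ρ_A = 0.916·3.560 − 0.77 − 1.56 = 0.931.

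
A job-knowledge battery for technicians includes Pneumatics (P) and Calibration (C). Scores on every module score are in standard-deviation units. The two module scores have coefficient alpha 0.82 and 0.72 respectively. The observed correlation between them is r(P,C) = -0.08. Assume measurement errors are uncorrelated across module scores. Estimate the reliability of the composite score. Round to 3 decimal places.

Var(P+C) = 2 + 2·[(-0.08)] = 2 − 0.16 = 1.84.
Under uncorrelated errors the observed covariances equal the true-score covariances, so only the own-variance terms attenuate.
True-score variance = [0.82 + 0.72] − 0.16 = 1.54 − 0.16 = 1.38.
Reliability = 1.38 / 1.84 = 0.750.

0.750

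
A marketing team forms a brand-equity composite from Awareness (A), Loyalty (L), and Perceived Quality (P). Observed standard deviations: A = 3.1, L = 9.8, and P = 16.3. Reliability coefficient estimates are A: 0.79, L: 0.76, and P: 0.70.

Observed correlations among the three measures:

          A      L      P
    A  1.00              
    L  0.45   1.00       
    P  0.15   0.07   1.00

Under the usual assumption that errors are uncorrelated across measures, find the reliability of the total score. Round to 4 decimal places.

Var(A+L+P) = 3.1² + 9.8² + 16.3² + 2·[3.1·9.8·0.45 + 3.1·16.3·0.15 + 9.8·16.3·0.07] = 371.34 + 64.8646 = 436.205.
With uncorrelated errors the cross-covariances are all true-score covariance, so they carry over unchanged; only the diagonal terms shrink to ρᵢσᵢ².
True-score variance = [3.1²·0.79 + 9.8²·0.76 + 16.3²·0.70] + 64.8646 = 266.565 + 64.8646 = 331.43.
Reliability = 331.43 / 436.205 = 0.7598.

0.7598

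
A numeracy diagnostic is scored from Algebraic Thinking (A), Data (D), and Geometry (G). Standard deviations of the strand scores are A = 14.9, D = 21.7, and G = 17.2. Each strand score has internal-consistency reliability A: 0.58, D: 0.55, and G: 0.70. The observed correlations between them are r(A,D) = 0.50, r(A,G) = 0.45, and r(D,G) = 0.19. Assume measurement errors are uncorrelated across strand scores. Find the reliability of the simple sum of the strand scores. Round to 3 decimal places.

Var(A+D+G) = 14.9² + 21.7² + 17.2² + 2·[14.9·21.7·0.50 + 14.9·17.2·0.45 + 21.7·17.2·0.19] = 988.74 + 695.813 = 1684.55.
Under uncorrelated errors the observed covariances equal the true-score covariances, so only the own-variance terms attenuate.
True-score variance = [14.9²·0.58 + 21.7²·0.55 + 17.2²·0.70] + 695.813 = 594.843 + 695.813 = 1290.66.
Reliability = 1290.66 / 1684.55 = 0.766.

0.766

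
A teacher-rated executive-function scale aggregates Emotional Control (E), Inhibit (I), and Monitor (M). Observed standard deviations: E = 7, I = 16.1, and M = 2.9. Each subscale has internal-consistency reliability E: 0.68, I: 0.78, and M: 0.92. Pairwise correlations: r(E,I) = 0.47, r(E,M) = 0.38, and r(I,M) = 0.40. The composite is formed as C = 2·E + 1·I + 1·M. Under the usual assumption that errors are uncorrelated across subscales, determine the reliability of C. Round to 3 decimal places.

Var(C) = 2²·7² + 16.1² + 2.9² + 2·[2·7·16.1·0.47 + 2·7·2.9·0.38 + 16.1·2.9·0.40] = 463.62 + 280.084 = 743.704.
Because errors are independent across components, Cov(Tᵢ,Tⱼ) = Cov(Xᵢ,Xⱼ); the off-diagonal part of the true-score variance is the same as above.
True-score variance = [2²·7²·0.68 + 16.1²·0.78 + 2.9²·0.92] + 280.084 = 343.201 + 280.084 = 623.285.
Reliability = 623.285 / 743.704 = 0.838.

0.838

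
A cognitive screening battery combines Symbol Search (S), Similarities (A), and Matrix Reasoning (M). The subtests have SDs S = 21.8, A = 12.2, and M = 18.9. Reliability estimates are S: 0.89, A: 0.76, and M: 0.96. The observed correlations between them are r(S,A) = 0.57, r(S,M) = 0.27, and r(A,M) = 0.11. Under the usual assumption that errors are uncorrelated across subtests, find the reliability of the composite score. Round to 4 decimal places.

0.9343

Var(S+A+M) = 21.8² + 12.2² + 18.9² + 2·[21.8·12.2·0.57 + 21.8·18.9·0.27 + 12.2·18.9·0.11] = 981.29 + 576.413 = 1557.7.
With uncorrelated errors the cross-covariances are all true-score covariance, so they carry over unchanged; only the diagonal terms shrink to ρᵢσᵢ².
True-score variance = [21.8²·0.89 + 12.2²·0.76 + 18.9²·0.96] + 576.413 = 879.004 + 576.413 = 1455.42.
Reliability = 1455.42 / 1557.7 = 0.9343.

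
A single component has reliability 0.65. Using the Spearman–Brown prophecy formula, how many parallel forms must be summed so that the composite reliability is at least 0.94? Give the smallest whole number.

9

k ≥ ρ*(1−ρ₁)/(ρ₁(1−ρ*)) = 0.94·0.35 / (0.65·0.06) = 8.436.
Smallest integer k = 9.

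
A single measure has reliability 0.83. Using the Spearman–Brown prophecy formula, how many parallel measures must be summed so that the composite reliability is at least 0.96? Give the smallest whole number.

5

k ≥ ρ*(1−ρ₁)/(ρ₁(1−ρ*)) = 0.96·0.17 / (0.83·0.04) = 4.916.
Smallest integer k = 5.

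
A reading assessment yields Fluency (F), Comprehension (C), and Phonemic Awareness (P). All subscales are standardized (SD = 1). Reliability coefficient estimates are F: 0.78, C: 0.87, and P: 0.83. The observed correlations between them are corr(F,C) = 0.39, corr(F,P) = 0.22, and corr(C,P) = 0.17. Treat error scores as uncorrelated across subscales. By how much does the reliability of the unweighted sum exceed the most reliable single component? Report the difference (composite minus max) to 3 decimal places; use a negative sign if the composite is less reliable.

0.016

Var(sum) = 3 + 1.56 = 4.56; true-score variance = 2.48 + 1.56 = 4.04; composite reliability = 0.8860.
Max component reliability = 0.8700.
Difference = 0.8860 − 0.8700 = 0.016.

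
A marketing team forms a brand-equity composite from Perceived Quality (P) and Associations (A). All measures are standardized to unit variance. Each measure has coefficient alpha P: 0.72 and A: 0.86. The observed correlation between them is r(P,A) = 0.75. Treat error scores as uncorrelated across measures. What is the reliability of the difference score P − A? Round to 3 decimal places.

Var(P−A) = 1 + 1 − 2·0.75 = 2 − 1.5 = 0.5.
With uncorrelated errors the cross-covariances are all true-score covariance, so they carry over unchanged; only the diagonal terms shrink to ρᵢσᵢ².
True-score variance = [0.72 + 0.86] − 1.5 = 1.58 − 1.5 = 0.08.
Reliability = 0.08 / 0.5 = 0.160.

0.160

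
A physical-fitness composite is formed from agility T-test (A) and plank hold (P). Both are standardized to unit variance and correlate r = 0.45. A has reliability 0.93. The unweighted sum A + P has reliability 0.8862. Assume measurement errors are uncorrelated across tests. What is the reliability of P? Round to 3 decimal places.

Var(A+P) = 2 + 2·0.45 = 2.900.
True-score variance = ρ_A + ρ_P + 2·0.45, so 0.8862 = (0.93 + ρ_P + 0.90) / 2.900.
ρ_P = 0.8862·2.900 − 0.93 − 0.90 = 0.740.

0.740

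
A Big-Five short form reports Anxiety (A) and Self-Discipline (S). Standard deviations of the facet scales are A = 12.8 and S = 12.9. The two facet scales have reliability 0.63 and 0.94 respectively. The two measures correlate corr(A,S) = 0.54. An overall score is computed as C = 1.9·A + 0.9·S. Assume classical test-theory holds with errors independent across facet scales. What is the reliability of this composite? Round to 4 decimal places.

Var(C) = 1.9²·12.8² + 0.9²·12.9² + 2·[1.71·12.8·12.9·0.54] = 726.255 + 304.944 = 1031.2.
With uncorrelated errors the cross-covariances are all true-score covariance, so they carry over unchanged; only the diagonal terms shrink to ρᵢσᵢ².
True-score variance = [1.9²·12.8²·0.63 + 0.9²·12.9²·0.94] + 304.944 = 499.326 + 304.944 = 804.27.
Reliability = 804.27 / 1031.2 = 0.7799.

0.7799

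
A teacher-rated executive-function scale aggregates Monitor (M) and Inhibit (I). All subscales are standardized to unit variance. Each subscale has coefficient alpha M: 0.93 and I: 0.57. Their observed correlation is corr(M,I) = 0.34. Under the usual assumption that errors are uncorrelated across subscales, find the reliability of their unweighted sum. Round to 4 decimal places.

Var(M+I) = 2 + 2·[0.34] = 2 + 0.68 = 2.68.
With uncorrelated errors the cross-covariances are all true-score covariance, so they carry over unchanged; only the diagonal terms shrink to ρᵢσᵢ².
True-score variance = [0.93 + 0.57] + 0.68 = 1.5 + 0.68 = 2.18.
Reliability = 2.18 / 2.68 = 0.8134.

0.8134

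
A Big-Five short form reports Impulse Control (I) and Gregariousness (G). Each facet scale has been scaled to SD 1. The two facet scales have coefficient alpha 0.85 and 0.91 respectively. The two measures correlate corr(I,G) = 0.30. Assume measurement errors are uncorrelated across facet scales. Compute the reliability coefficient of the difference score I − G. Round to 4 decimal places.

Var(I−G) = 1 + 1 − 2·0.30 = 2 − 0.6 = 1.4.
With uncorrelated errors the cross-covariances are all true-score covariance, so they carry over unchanged; only the diagonal terms shrink to ρᵢσᵢ².
True-score variance = [0.85 + 0.91] − 0.6 = 1.76 − 0.6 = 1.16.
Reliability = 1.16 / 1.4 = 0.8286.

0.8286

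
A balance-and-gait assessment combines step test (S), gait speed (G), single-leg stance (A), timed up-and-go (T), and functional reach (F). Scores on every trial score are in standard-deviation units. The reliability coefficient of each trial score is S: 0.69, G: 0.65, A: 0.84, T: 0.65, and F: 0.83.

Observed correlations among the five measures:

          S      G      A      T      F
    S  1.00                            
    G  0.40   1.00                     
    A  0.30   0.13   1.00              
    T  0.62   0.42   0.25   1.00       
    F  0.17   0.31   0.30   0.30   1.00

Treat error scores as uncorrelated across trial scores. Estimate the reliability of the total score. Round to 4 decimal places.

Var(S+G+A+T+F) = 5 + 2·[0.40 + 0.30 + 0.62 + 0.17 + 0.13 + 0.42 + 0.31 + 0.25 + 0.30 + 0.30] = 5 + 6.4 = 11.4.
With uncorrelated errors the cross-covariances are all true-score covariance, so they carry over unchanged; only the diagonal terms shrink to ρᵢσᵢ².
True-score variance = [0.69 + 0.65 + 0.84 + 0.65 + 0.83] + 6.4 = 3.66 + 6.4 = 10.06.
Reliability = 10.06 / 11.4 = 0.8825.

0.8825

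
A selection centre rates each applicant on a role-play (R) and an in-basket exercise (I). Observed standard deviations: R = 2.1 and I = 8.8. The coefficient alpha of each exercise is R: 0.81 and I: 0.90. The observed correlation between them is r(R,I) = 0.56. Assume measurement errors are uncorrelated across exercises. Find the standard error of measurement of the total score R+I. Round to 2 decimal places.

Var(total) = 81.85 + 20.6976 = 102.548.
True-score variance = 73.2681 + 20.6976 = 93.9657, so reliability = 0.9163.
Error variance = 102.548 − 93.9657 = 8.5819; SEM = √8.5819 = 2.93.

2.93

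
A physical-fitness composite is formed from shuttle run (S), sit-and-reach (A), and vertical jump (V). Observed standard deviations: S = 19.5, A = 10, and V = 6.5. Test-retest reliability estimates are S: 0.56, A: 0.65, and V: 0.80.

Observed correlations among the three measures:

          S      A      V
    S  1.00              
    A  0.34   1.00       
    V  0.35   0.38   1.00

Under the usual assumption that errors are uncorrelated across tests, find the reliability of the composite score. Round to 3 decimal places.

0.734

Var(S+A+V) = 19.5² + 10² + 6.5² + 2·[19.5·10·0.34 + 19.5·6.5·0.35 + 10·6.5·0.38] = 522.5 + 270.725 = 793.225.
Under uncorrelated errors the observed covariances equal the true-score covariances, so only the own-variance terms attenuate.
True-score variance = [19.5²·0.56 + 10²·0.65 + 6.5²·0.80] + 270.725 = 311.74 + 270.725 = 582.465.
Reliability = 582.465 / 793.225 = 0.734.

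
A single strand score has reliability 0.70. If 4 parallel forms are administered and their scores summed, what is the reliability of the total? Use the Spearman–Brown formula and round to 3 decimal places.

0.903

ρ_k = kρ / (1 + (k−1)ρ) = 4·0.70 / (1 + 3·0.70) = 2.800 / 3.100 = 0.903.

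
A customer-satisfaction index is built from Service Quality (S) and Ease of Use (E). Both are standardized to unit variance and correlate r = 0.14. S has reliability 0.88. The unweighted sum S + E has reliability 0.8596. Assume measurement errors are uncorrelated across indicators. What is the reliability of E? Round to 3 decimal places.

0.800

Var(S+E) = 2 + 2·0.14 = 2.280.
True-score variance = ρ_S + ρ_E + 2·0.14, so 0.8596 = (0.88 + ρ_E + 0.28) / 2.280.
ρ_E = 0.8596·2.280 − 0.88 − 0.28 = 0.800.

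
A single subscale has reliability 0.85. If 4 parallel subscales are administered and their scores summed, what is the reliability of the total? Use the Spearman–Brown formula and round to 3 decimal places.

ρ_k = kρ / (1 + (k−1)ρ) = 4·0.85 / (1 + 3·0.85) = 3.400 / 3.550 = 0.958.

0.958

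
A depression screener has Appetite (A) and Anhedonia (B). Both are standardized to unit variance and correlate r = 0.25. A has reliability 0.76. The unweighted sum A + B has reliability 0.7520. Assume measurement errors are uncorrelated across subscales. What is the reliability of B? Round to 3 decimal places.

Var(A+B) = 2 + 2·0.25 = 2.500.
True-score variance = ρ_A + ρ_B + 2·0.25, so 0.7520 = (0.76 + ρ_B + 0.50) / 2.500.
ρ_B = 0.7520·2.500 − 0.76 − 0.50 = 0.620.

0.620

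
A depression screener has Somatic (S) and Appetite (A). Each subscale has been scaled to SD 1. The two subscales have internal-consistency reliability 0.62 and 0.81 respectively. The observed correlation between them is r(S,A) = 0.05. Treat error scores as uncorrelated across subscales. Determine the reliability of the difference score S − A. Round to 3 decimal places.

Var(S−A) = 1 + 1 − 2·0.05 = 2 − 0.1 = 1.9.
With uncorrelated errors the cross-covariances are all true-score covariance, so they carry over unchanged; only the diagonal terms shrink to ρᵢσᵢ².
True-score variance = [0.62 + 0.81] − 0.1 = 1.43 − 0.1 = 1.33.
Reliability = 1.33 / 1.9 = 0.700.

0.700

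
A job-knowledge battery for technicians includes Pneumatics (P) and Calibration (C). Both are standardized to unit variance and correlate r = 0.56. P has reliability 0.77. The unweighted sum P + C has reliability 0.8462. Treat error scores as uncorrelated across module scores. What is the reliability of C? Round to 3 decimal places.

Var(P+C) = 2 + 2·0.56 = 3.120.
True-score variance = ρ_P + ρ_C + 2·0.56, so 0.8462 = (0.77 + ρ_C + 1.12) / 3.120.
ρ_C = 0.8462·3.120 − 0.77 − 1.12 = 0.750.

0.750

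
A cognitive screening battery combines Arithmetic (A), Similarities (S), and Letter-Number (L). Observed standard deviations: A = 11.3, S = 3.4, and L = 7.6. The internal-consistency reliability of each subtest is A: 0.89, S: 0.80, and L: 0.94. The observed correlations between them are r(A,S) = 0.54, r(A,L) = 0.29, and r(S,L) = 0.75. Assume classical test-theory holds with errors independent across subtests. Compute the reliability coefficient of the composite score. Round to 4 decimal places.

0.9394

Var(A+S+L) = 11.3² + 3.4² + 7.6² + 2·[11.3·3.4·0.54 + 11.3·7.6·0.29 + 3.4·7.6·0.75] = 197.01 + 130.064 = 327.074.
Because errors are independent across components, Cov(Tᵢ,Tⱼ) = Cov(Xᵢ,Xⱼ); the off-diagonal part of the true-score variance is the same as above.
True-score variance = [11.3²·0.89 + 3.4²·0.80 + 7.6²·0.94] + 130.064 = 177.186 + 130.064 = 307.25.
Reliability = 307.25 / 327.074 = 0.9394.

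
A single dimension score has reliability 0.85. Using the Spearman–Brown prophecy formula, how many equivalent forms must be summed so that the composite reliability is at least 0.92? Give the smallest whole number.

k ≥ ρ*(1−ρ₁)/(ρ₁(1−ρ*)) = 0.92·0.15 / (0.85·0.08) = 2.029.
Smallest integer k = 3.

3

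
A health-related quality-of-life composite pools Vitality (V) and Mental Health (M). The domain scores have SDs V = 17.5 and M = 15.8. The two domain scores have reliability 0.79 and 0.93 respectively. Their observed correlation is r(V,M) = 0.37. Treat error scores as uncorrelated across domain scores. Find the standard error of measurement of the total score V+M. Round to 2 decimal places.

Var(total) = 555.89 + 204.61 = 760.5.
True-score variance = 474.103 + 204.61 = 678.713, so reliability = 0.8925.
Error variance = 760.5 − 678.713 = 81.7873; SEM = √81.7873 = 9.04.

9.04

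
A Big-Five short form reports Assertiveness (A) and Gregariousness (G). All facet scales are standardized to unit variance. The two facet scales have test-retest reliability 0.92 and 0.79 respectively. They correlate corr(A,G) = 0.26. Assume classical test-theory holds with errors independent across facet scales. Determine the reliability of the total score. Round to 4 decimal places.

Var(A+G) = 2 + 2·[0.26] = 2 + 0.52 = 2.52.
Under uncorrelated errors the observed covariances equal the true-score covariances, so only the own-variance terms attenuate.
True-score variance = [0.92 + 0.79] + 0.52 = 1.71 + 0.52 = 2.23.
Reliability = 2.23 / 2.52 = 0.8849.

0.8849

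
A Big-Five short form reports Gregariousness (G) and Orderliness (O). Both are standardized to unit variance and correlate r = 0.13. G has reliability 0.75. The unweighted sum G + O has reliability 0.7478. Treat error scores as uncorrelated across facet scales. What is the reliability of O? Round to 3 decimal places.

0.680

Var(G+O) = 2 + 2·0.13 = 2.260.
True-score variance = ρ_G + ρ_O + 2·0.13, so 0.7478 = (0.75 + ρ_O + 0.26) / 2.260.
ρ_O = 0.7478·2.260 − 0.75 − 0.26 = 0.680.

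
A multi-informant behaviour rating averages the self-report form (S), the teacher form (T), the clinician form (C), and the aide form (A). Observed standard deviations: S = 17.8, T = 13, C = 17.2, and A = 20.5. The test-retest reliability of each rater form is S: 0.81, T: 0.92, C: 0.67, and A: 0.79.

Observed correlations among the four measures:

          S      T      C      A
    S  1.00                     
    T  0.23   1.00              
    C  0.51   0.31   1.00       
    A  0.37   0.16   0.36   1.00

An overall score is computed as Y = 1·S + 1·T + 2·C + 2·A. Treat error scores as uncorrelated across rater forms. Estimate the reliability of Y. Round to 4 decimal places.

Var(Y) = 17.8² + 13² + 2²·17.2² + 2²·20.5² + 2·[17.8·13·0.23 + 2·17.8·17.2·0.51 + 2·17.8·20.5·0.37 + 2·13·17.2·0.31 + 2·13·20.5·0.16 + 4·17.2·20.5·0.36] = 3350.2 + 2734.37 = 6084.57.
Under uncorrelated errors the observed covariances equal the true-score covariances, so only the own-variance terms attenuate.
True-score variance = [17.8²·0.81 + 13²·0.92 + 2²·17.2²·0.67 + 2²·20.5²·0.79] + 2734.37 = 2532.96 + 2734.37 = 5267.34.
Reliability = 5267.34 / 6084.57 = 0.8657.

0.8657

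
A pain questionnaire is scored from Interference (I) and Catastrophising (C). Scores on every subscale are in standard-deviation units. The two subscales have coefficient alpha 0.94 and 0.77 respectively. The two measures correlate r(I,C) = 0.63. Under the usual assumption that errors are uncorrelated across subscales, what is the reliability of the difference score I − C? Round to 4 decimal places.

0.6081

Var(I−C) = 1 + 1 − 2·0.63 = 2 − 1.26 = 0.74.
With uncorrelated errors the cross-covariances are all true-score covariance, so they carry over unchanged; only the diagonal terms shrink to ρᵢσᵢ².
True-score variance = [0.94 + 0.77] − 1.26 = 1.71 − 1.26 = 0.45.
Reliability = 0.45 / 0.74 = 0.6081.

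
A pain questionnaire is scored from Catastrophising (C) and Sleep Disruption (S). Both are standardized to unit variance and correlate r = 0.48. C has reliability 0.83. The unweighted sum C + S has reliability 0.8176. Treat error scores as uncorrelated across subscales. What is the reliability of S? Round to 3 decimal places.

0.630

Var(C+S) = 2 + 2·0.48 = 2.960.
True-score variance = ρ_C + ρ_S + 2·0.48, so 0.8176 = (0.83 + ρ_S + 0.96) / 2.960.
ρ_S = 0.8176·2.960 − 0.83 − 0.96 = 0.630.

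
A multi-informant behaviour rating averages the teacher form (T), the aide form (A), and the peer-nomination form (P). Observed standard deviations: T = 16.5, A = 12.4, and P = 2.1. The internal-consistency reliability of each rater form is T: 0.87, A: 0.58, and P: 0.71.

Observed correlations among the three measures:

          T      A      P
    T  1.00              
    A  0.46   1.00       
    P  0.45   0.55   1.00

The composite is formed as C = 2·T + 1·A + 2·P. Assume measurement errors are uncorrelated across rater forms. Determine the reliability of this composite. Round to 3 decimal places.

Var(C) = 2²·16.5² + 12.4² + 2²·2.1² + 2·[2·16.5·12.4·0.46 + 4·16.5·2.1·0.45 + 2·12.4·2.1·0.55] = 1260.4 + 558.492 = 1818.89.
With uncorrelated errors the cross-covariances are all true-score covariance, so they carry over unchanged; only the diagonal terms shrink to ρᵢσᵢ².
True-score variance = [2²·16.5²·0.87 + 12.4²·0.58 + 2²·2.1²·0.71] + 558.492 = 1049.14 + 558.492 = 1607.63.
Reliability = 1607.63 / 1818.89 = 0.884.

0.884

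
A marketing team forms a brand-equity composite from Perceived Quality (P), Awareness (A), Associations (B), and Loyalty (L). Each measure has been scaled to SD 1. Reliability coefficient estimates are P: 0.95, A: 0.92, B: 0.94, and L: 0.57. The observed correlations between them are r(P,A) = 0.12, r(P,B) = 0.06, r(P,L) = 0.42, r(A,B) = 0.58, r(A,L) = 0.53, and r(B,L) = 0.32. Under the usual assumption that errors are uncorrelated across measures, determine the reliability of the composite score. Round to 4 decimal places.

Var(P+A+B+L) = 4 + 2·[0.12 + 0.06 + 0.42 + 0.58 + 0.53 + 0.32] = 4 + 4.06 = 8.06.
With uncorrelated errors the cross-covariances are all true-score covariance, so they carry over unchanged; only the diagonal terms shrink to ρᵢσᵢ².
True-score variance = [0.95 + 0.92 + 0.94 + 0.57] + 4.06 = 3.38 + 4.06 = 7.44.
Reliability = 7.44 / 8.06 = 0.9231.

0.9231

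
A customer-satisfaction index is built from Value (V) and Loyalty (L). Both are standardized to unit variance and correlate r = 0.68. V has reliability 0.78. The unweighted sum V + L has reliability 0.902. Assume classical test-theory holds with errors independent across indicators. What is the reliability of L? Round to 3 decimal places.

Var(V+L) = 2 + 2·0.68 = 3.360.
True-score variance = ρ_V + ρ_L + 2·0.68, so 0.902 = (0.78 + ρ_L + 1.36) / 3.360.
ρ_L = 0.902·3.360 − 0.78 − 1.36 = 0.891.

0.891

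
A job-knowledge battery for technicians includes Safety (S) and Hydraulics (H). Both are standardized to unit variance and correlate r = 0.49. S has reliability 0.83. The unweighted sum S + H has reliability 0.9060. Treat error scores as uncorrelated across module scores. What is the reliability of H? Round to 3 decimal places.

Var(S+H) = 2 + 2·0.49 = 2.980.
True-score variance = ρ_S + ρ_H + 2·0.49, so 0.9060 = (0.83 + ρ_H + 0.98) / 2.980.
ρ_H = 0.9060·2.980 − 0.83 − 0.98 = 0.890.

0.890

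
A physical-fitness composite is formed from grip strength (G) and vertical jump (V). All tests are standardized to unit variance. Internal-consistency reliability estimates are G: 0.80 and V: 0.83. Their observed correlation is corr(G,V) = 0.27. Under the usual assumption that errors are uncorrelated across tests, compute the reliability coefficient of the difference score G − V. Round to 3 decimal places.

0.747

Var(G−V) = 1 + 1 − 2·0.27 = 2 − 0.54 = 1.46.
With uncorrelated errors the cross-covariances are all true-score covariance, so they carry over unchanged; only the diagonal terms shrink to ρᵢσᵢ².
True-score variance = [0.80 + 0.83] − 0.54 = 1.63 − 0.54 = 1.09.
Reliability = 1.09 / 1.46 = 0.747.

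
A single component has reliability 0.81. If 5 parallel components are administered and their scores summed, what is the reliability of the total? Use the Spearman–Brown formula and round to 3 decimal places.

ρ_k = kρ / (1 + (k−1)ρ) = 5·0.81 / (1 + 4·0.81) = 4.050 / 4.240 = 0.955.

0.955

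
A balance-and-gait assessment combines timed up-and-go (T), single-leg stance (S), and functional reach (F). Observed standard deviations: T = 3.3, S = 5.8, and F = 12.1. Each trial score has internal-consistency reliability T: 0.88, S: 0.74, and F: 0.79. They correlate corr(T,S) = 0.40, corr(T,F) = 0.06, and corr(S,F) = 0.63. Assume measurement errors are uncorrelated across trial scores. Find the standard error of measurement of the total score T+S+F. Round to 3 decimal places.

Var(total) = 190.94 + 108.53 = 299.47.
True-score variance = 150.141 + 108.53 = 258.671, so reliability = 0.8638.
Error variance = 299.47 − 258.671 = 40.7993; SEM = √40.7993 = 6.387.

6.387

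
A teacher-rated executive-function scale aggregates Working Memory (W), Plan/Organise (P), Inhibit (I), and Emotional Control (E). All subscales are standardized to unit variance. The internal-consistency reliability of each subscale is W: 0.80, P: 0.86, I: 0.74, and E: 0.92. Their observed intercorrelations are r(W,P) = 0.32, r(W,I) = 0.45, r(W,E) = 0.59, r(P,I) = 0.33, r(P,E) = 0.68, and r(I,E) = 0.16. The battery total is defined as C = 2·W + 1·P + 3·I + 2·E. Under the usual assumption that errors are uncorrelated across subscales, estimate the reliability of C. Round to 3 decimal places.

0.900

Var(C) = 2² + 1 + 3² + 2² + 2·[2·0.32 + 6·0.45 + 4·0.59 + 3·0.33 + 2·0.68 + 6·0.16] = 18 + 18.02 = 36.02.
With uncorrelated errors the cross-covariances are all true-score covariance, so they carry over unchanged; only the diagonal terms shrink to ρᵢσᵢ².
True-score variance = [2²·0.80 + 0.86 + 3²·0.74 + 2²·0.92] + 18.02 = 14.4 + 18.02 = 32.42.
Reliability = 32.42 / 36.02 = 0.900.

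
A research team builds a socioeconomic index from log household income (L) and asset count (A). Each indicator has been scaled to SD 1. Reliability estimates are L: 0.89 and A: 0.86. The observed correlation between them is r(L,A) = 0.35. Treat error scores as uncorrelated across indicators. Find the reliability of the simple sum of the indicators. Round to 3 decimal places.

Var(L+A) = 2 + 2·[0.35] = 2 + 0.7 = 2.7.
Because errors are independent across components, Cov(Tᵢ,Tⱼ) = Cov(Xᵢ,Xⱼ); the off-diagonal part of the true-score variance is the same as above.
True-score variance = [0.89 + 0.86] + 0.7 = 1.75 + 0.7 = 2.45.
Reliability = 2.45 / 2.7 = 0.907.

0.907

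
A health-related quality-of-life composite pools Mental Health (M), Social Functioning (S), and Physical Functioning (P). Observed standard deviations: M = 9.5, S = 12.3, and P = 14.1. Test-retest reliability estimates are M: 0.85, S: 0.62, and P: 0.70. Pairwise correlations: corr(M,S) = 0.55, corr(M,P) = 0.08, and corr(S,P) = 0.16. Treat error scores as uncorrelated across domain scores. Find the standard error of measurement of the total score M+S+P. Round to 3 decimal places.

11.431

Var(total) = 440.35 + 205.465 = 645.815.
True-score variance = 309.679 + 205.465 = 515.144, so reliability = 0.7977.
Error variance = 645.815 − 515.144 = 130.671; SEM = √130.671 = 11.431.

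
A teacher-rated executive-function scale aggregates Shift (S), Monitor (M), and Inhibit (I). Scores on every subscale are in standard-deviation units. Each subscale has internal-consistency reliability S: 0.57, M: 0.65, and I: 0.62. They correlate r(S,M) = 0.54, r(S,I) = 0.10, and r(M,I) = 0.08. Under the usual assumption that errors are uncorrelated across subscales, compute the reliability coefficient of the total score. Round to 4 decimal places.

Var(S+M+I) = 3 + 2·[0.54 + 0.10 + 0.08] = 3 + 1.44 = 4.44.
With uncorrelated errors the cross-covariances are all true-score covariance, so they carry over unchanged; only the diagonal terms shrink to ρᵢσᵢ².
True-score variance = [0.57 + 0.65 + 0.62] + 1.44 = 1.84 + 1.44 = 3.28.
Reliability = 3.28 / 4.44 = 0.7387.

0.7387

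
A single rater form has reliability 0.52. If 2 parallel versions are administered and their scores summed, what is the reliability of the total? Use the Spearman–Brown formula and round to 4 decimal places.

0.6842

ρ_k = kρ / (1 + (k−1)ρ) = 2·0.52 / (1 + 1·0.52) = 1.040 / 1.520 = 0.6842.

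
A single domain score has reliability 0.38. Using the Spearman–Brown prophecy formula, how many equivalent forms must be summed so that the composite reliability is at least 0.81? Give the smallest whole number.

k ≥ ρ*(1−ρ₁)/(ρ₁(1−ρ*)) = 0.81·0.62 / (0.38·0.19) = 6.956.
Smallest integer k = 7.

7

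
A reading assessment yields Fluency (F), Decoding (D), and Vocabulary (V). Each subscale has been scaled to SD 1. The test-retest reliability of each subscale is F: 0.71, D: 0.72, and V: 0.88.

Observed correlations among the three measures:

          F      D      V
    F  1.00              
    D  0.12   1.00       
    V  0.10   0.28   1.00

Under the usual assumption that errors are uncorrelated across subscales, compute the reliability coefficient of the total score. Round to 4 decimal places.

0.8275

Var(F+D+V) = 3 + 2·[0.12 + 0.10 + 0.28] = 3 + 1 = 4.
Under uncorrelated errors the observed covariances equal the true-score covariances, so only the own-variance terms attenuate.
True-score variance = [0.71 + 0.72 + 0.88] + 1 = 2.31 + 1 = 3.31.
Reliability = 3.31 / 4 = 0.8275.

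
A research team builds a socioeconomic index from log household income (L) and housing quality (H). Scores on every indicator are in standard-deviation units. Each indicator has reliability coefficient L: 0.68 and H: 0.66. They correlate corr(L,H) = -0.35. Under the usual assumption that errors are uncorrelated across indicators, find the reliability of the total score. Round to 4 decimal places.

Var(L+H) = 2 + 2·[(-0.35)] = 2 − 0.7 = 1.3.
With uncorrelated errors the cross-covariances are all true-score covariance, so they carry over unchanged; only the diagonal terms shrink to ρᵢσᵢ².
True-score variance = [0.68 + 0.66] − 0.7 = 1.34 − 0.7 = 0.64.
Reliability = 0.64 / 1.3 = 0.4923.

0.4923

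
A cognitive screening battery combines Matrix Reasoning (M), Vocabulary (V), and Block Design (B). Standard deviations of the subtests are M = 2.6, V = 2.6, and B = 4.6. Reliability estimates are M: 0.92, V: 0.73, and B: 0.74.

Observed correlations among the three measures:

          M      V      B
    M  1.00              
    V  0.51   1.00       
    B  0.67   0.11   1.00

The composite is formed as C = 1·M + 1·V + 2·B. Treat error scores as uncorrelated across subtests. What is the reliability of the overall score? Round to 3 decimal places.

Var(C) = 2.6² + 2.6² + 2²·4.6² + 2·[2.6·2.6·0.51 + 2·2.6·4.6·0.67 + 2·2.6·4.6·0.11] = 98.16 + 44.2104 = 142.37.
Because errors are independent across components, Cov(Tᵢ,Tⱼ) = Cov(Xᵢ,Xⱼ); the off-diagonal part of the true-score variance is the same as above.
True-score variance = [2.6²·0.92 + 2.6²·0.73 + 2²·4.6²·0.74] + 44.2104 = 73.7876 + 44.2104 = 117.998.
Reliability = 117.998 / 142.37 = 0.829.

0.829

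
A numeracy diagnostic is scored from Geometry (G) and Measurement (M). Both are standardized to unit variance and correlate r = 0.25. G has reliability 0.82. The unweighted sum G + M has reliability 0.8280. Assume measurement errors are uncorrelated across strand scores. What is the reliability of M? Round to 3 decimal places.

Var(G+M) = 2 + 2·0.25 = 2.500.
True-score variance = ρ_G + ρ_M + 2·0.25, so 0.8280 = (0.82 + ρ_M + 0.50) / 2.500.
ρ_M = 0.8280·2.500 − 0.82 − 0.50 = 0.750.

0.750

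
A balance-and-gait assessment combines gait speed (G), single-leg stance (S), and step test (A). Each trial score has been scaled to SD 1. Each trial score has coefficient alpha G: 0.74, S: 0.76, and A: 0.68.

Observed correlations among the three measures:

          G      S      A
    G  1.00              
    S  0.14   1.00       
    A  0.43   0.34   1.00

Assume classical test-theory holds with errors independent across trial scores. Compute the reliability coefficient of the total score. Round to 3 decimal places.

0.830

Var(G+S+A) = 3 + 2·[0.14 + 0.43 + 0.34] = 3 + 1.82 = 4.82.
Under uncorrelated errors the observed covariances equal the true-score covariances, so only the own-variance terms attenuate.
True-score variance = [0.74 + 0.76 + 0.68] + 1.82 = 2.18 + 1.82 = 4.
Reliability = 4 / 4.82 = 0.830.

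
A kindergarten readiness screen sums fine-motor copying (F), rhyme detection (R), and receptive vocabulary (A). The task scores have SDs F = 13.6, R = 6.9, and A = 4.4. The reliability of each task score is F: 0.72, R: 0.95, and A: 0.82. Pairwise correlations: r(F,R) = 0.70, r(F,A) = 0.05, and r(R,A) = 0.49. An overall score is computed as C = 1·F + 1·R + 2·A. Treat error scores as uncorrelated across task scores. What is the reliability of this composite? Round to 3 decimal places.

0.867

Var(C) = 13.6² + 6.9² + 2²·4.4² + 2·[13.6·6.9·0.70 + 2·13.6·4.4·0.05 + 2·6.9·4.4·0.49] = 310.01 + 202.85 = 512.86.
With uncorrelated errors the cross-covariances are all true-score covariance, so they carry over unchanged; only the diagonal terms shrink to ρᵢσᵢ².
True-score variance = [13.6²·0.72 + 6.9²·0.95 + 2²·4.4²·0.82] + 202.85 = 241.901 + 202.85 = 444.751.
Reliability = 444.751 / 512.86 = 0.867.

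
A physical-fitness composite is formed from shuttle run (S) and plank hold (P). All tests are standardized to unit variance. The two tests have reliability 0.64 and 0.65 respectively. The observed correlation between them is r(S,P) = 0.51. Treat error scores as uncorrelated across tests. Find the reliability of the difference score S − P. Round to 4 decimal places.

Var(S−P) = 1 + 1 − 2·0.51 = 2 − 1.02 = 0.98.
Because errors are independent across components, Cov(Tᵢ,Tⱼ) = Cov(Xᵢ,Xⱼ); the off-diagonal part of the true-score variance is the same as above.
True-score variance = [0.64 + 0.65] − 1.02 = 1.29 − 1.02 = 0.27.
Reliability = 0.27 / 0.98 = 0.2755.

0.2755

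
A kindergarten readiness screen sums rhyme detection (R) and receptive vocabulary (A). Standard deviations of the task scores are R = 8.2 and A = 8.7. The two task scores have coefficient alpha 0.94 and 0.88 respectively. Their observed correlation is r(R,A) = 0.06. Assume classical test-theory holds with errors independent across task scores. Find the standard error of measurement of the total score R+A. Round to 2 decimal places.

3.62

Var(total) = 142.93 + 8.5608 = 151.491.
True-score variance = 129.813 + 8.5608 = 138.374, so reliability = 0.9134.
Error variance = 151.491 − 138.374 = 13.1172; SEM = √13.1172 = 3.62.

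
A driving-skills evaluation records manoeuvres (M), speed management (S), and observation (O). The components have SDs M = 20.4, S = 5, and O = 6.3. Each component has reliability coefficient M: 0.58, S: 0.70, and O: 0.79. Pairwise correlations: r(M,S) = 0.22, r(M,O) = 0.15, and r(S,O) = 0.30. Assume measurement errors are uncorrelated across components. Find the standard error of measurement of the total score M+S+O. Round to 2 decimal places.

13.81

Var(total) = 480.85 + 102.336 = 583.186.
True-score variance = 290.228 + 102.336 = 392.564, so reliability = 0.6731.
Error variance = 583.186 − 392.564 = 190.622; SEM = √190.622 = 13.81.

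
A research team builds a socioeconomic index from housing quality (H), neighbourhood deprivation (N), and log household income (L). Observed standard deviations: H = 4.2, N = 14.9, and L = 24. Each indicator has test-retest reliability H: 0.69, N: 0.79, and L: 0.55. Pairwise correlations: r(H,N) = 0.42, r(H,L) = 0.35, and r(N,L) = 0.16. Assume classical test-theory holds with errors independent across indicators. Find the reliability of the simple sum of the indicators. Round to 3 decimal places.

0.704

Var(H+N+L) = 4.2² + 14.9² + 24² + 2·[4.2·14.9·0.42 + 4.2·24·0.35 + 14.9·24·0.16] = 815.65 + 237.559 = 1053.21.
Under uncorrelated errors the observed covariances equal the true-score covariances, so only the own-variance terms attenuate.
True-score variance = [4.2²·0.69 + 14.9²·0.79 + 24²·0.55] + 237.559 = 504.36 + 237.559 = 741.919.
Reliability = 741.919 / 1053.21 = 0.704.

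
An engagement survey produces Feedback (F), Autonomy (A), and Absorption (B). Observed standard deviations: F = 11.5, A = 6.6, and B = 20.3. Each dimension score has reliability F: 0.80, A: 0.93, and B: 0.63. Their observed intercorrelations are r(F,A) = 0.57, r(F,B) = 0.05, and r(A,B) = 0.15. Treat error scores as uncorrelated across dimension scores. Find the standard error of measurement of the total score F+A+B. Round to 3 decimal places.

Var(total) = 587.9 + 150.065 = 737.965.
True-score variance = 405.928 + 150.065 = 555.993, so reliability = 0.7534.
Error variance = 737.965 − 555.993 = 181.972; SEM = √181.972 = 13.490.

13.490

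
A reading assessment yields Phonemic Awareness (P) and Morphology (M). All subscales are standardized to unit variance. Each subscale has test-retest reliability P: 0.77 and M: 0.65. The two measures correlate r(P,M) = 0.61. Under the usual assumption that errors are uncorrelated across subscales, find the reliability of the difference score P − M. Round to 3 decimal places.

Var(P−M) = 1 + 1 − 2·0.61 = 2 − 1.22 = 0.78.
Because errors are independent across components, Cov(Tᵢ,Tⱼ) = Cov(Xᵢ,Xⱼ); the off-diagonal part of the true-score variance is the same as above.
True-score variance = [0.77 + 0.65] − 1.22 = 1.42 − 1.22 = 0.2.
Reliability = 0.2 / 0.78 = 0.256.

0.256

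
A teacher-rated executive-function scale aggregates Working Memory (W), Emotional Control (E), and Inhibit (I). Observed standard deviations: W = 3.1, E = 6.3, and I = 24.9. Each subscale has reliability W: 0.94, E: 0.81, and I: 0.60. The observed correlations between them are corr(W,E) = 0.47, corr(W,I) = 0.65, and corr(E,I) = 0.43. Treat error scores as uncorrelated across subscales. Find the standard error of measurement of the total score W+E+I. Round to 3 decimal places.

16.004

Var(total) = 669.31 + 253.613 = 922.923.
True-score variance = 413.188 + 253.613 = 666.802, so reliability = 0.7225.
Error variance = 922.923 − 666.802 = 256.122; SEM = √256.122 = 16.004.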